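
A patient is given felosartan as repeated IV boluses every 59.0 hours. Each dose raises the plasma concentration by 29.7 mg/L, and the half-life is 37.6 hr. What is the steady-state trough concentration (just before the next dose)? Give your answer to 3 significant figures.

k = ln 2 / 37.6 = 0.01843 hr⁻¹
Fraction remaining after one interval: e^(−kτ) = e^(−0.01843 × 59.0) = 0.3370
R = 1 / (1 − 0.3370) = 1.508
Css,max = 29.7 × 1.508 = 44.80 mg/L
Css,min = Css,max × e^(−kτ) = 44.80 × 0.3370 ≈ 15.1 mg/L

15.1 mg/L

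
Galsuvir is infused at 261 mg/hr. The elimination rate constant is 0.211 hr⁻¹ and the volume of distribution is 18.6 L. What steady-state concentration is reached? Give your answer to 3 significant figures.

66.5 mg/L

CL = k · V = 0.211 × 18.6 = 3.925 L/hr
Css = rate / CL = 261 / 3.925 ≈ 66.5 mg/L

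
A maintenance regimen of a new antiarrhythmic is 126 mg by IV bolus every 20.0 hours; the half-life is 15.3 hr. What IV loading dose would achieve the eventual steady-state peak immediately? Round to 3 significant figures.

211 mg

k = ln 2 / 15.3 = 0.04530 hr⁻¹
Accumulation ratio R = 1 / (1 − e^(−kτ)) = 1 / (1 − e^(−0.04530×20.0)) = 1 / (1 − 0.4041) = 1.678
Loading dose = maintenance dose × R = 126 × 1.678 ≈ 211 mg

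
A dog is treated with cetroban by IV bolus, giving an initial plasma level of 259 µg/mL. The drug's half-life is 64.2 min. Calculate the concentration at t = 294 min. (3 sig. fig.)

10.8 µg/mL

k = ln 2 / 64.2 = 0.01080 min⁻¹
C(t) = C₀ e^(−kt) = 259 × e^(−0.01080 × 294) = 259 × e^(−3.174) = 259 × 0.04183 ≈ 10.8 µg/mL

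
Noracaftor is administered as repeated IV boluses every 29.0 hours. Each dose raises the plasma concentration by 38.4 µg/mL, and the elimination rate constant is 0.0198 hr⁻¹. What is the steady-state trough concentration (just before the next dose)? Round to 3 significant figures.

Fraction remaining after one interval: e^(−kτ) = e^(−0.01980 × 29.0) = 0.5632
R = 1 / (1 − 0.5632) = 2.289
Css,max = 38.4 × 2.289 = 87.90 µg/mL
Css,min = Css,max × e^(−kτ) = 87.90 × 0.5632 ≈ 49.5 µg/mL

49.5 µg/mL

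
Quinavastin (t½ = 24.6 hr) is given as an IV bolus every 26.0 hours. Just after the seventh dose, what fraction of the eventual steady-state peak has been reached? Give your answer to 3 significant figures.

k = ln 2 / 24.6 = 0.02818 hr⁻¹
f_n = 1 − e^(−nkτ) = 1 − e^(−7 × 0.02818 × 26.0) = 1 − e^(−5.128) = 1 − 0.005927 ≈ 0.994

0.994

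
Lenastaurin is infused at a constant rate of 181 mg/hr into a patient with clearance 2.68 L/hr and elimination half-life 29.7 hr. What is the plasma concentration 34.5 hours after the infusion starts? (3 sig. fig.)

37.3 µg/mL

Css = rate / CL = 181 / 2.68 = 67.54 µg/mL
k = ln 2 / 29.7 = 0.02334 hr⁻¹
C(t) = Css (1 − e^(−kt)) = 67.54 × (1 − e^(−0.8052)) = 67.54 × 0.5530 ≈ 37.3 µg/mL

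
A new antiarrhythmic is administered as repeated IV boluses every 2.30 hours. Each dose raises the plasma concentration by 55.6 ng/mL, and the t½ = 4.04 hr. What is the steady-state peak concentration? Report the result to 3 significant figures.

k = ln 2 / 4.04 = 0.1716 hr⁻¹
Fraction remaining after one interval: e^(−kτ) = e^(−0.1716 × 2.30) = 0.6739
R = 1 / (1 − 0.6739) = 3.067
Css,max = 55.6 × 3.067 ≈ 171 ng/mL

171 ng/mL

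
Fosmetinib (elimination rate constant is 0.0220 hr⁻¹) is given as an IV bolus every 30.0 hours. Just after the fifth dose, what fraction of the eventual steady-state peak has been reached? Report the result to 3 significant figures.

0.963

f_n = 1 − e^(−nkτ) = 1 − e^(−5 × 0.02200 × 30.0) = 1 − e^(−3.300) = 1 − 0.03688 ≈ 0.963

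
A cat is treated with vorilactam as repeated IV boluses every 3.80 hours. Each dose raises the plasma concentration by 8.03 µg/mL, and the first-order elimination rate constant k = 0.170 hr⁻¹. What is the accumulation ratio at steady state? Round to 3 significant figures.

2.10

Fraction remaining after one interval: e^(−kτ) = e^(−0.1700 × 3.80) = 0.5241
R = 1 / (1 − 0.5241) = 1 / 0.4759 ≈ 2.10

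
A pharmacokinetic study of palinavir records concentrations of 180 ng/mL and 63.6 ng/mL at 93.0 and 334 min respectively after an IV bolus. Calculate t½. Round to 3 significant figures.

k = ln(C₁/C₂) / (t₂ − t₁) = ln(180/63.6) / (334 − 93.0)
  = 1.040 / 241.0 = 0.004317 min⁻¹
t½ = ln 2 / k = ln 2 / 0.004317 ≈ 161 minutes

161 minutes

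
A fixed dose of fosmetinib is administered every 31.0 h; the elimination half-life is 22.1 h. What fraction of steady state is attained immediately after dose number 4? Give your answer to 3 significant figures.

k = ln 2 / 22.1 = 0.03136 h⁻¹
f_n = 1 − e^(−nkτ) = 1 − e^(−4 × 0.03136 × 31.0) = 1 − e^(−3.889) = 1 − 0.02046 ≈ 0.980

0.980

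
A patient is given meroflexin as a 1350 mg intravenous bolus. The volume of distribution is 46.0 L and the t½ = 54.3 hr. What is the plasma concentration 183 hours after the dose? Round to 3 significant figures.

C₀ = dose / V = 1350 / 46.0 = 29.35 µg/mL
k = ln 2 / 54.3 = 0.01277 hr⁻¹
C(t) = C₀ e^(−kt) = 29.35 × e^(−0.01277 × 183) = 29.35 × e^(−2.336) = 29.35 × 0.09671 ≈ 2.84 µg/mL

2.84 µg/mL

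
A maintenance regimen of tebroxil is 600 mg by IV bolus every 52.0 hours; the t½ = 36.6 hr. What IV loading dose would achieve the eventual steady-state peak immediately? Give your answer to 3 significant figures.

958 mg

k = ln 2 / 36.6 = 0.01894 hr⁻¹
Accumulation ratio R = 1 / (1 − e^(−kτ)) = 1 / (1 − e^(−0.01894×52.0)) = 1 / (1 − 0.3735) = 1.596
Loading dose = maintenance dose × R = 600 × 1.596 ≈ 958 mg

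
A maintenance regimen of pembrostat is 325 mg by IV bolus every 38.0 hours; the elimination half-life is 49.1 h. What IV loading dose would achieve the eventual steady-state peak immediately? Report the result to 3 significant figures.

783 mg

k = ln 2 / 49.1 = 0.01412 h⁻¹
Accumulation ratio R = 1 / (1 − e^(−kτ)) = 1 / (1 − e^(−0.01412×38.0)) = 1 / (1 − 0.5848) = 2.409
Loading dose = maintenance dose × R = 325 × 2.409 ≈ 783 mg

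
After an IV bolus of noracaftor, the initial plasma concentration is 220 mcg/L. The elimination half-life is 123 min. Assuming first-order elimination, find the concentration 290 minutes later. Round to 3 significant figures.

42.9 mcg/L

k = ln 2 / 123 = 0.005635 min⁻¹
C(t) = C₀ e^(−kt) = 220 × e^(−0.005635 × 290) = 220 × e^(−1.634) = 220 × 0.1951 ≈ 42.9 mcg/L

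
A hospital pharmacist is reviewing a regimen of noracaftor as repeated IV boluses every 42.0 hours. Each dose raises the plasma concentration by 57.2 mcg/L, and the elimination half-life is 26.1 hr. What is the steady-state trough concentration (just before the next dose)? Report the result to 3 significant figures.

k = ln 2 / 26.1 = 0.02656 hr⁻¹
Fraction remaining after one interval: e^(−kτ) = e^(−0.02656 × 42.0) = 0.3278
R = 1 / (1 − 0.3278) = 1.488
Css,max = 57.2 × 1.488 = 85.09 mcg/L
Css,min = Css,max × e^(−kτ) = 85.09 × 0.3278 ≈ 27.9 mcg/L

27.9 mcg/L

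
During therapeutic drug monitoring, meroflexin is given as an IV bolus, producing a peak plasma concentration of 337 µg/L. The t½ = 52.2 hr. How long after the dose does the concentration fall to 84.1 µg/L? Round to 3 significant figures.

105 hours

k = ln 2 / 52.2 = 0.01328 hr⁻¹
C(t) = C₀ e^(−kt)  ⇒  t = ln(C₀/C) / k
t = ln(337/84.1) / 0.01328 = 1.388 / 0.01328 ≈ 105 hours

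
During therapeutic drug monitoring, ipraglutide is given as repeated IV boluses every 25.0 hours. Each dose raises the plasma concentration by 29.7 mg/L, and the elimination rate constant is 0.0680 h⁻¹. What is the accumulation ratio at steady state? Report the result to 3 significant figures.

1.22

Fraction remaining after one interval: e^(−kτ) = e^(−0.06800 × 25.0) = 0.1827
R = 1 / (1 − 0.1827) = 1 / 0.8173 ≈ 1.22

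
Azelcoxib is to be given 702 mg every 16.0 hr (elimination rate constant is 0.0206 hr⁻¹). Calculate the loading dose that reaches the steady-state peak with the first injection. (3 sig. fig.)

2500 mg

Accumulation ratio R = 1 / (1 − e^(−kτ)) = 1 / (1 − e^(−0.02060×16.0)) = 1 / (1 − 0.7192) = 3.561
Loading dose = maintenance dose × R = 702 × 3.561 ≈ 2500 mg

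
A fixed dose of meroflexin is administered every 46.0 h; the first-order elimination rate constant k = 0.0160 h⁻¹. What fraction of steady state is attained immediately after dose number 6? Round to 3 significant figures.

0.988

f_n = 1 − e^(−nkτ) = 1 − e^(−6 × 0.01600 × 46.0) = 1 − e^(−4.416) = 1 − 0.01208 ≈ 0.988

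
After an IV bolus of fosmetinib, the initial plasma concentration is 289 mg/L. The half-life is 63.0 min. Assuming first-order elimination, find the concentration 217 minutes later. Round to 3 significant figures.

26.5 mg/L

k = ln 2 / 63.0 = 0.01100 min⁻¹
C(t) = C₀ e^(−kt) = 289 × e^(−0.01100 × 217) = 289 × e^(−2.388) = 289 × 0.09186 ≈ 26.5 mg/L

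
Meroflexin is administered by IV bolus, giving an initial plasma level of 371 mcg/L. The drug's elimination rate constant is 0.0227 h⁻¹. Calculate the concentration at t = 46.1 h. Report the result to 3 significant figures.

C(t) = C₀ e^(−kt) = 371 × e^(−0.02270 × 46.1) = 371 × e^(−1.046) = 371 × 0.3512 ≈ 130 mcg/L

130 mcg/L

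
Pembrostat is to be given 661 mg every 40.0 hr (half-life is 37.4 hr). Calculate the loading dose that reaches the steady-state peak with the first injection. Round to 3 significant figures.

k = ln 2 / 37.4 = 0.01853 hr⁻¹
Accumulation ratio R = 1 / (1 − e^(−kτ)) = 1 / (1 − e^(−0.01853×40.0)) = 1 / (1 − 0.4765) = 1.910
Loading dose = maintenance dose × R = 661 × 1.910 ≈ 1260 mg

1260 mg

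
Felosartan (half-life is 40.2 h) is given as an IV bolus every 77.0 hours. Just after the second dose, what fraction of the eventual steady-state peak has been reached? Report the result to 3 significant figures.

0.930

k = ln 2 / 40.2 = 0.01724 h⁻¹
f_n = 1 − e^(−nkτ) = 1 − e^(−2 × 0.01724 × 77.0) = 1 − e^(−2.655) = 1 − 0.07027 ≈ 0.930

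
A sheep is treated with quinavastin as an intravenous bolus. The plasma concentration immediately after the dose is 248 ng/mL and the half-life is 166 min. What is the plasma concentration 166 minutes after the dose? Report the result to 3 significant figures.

k = ln 2 / 166 = 0.004176 min⁻¹
C(t) = C₀ e^(−kt) = 248 × e^(−0.004176 × 166) = 248 × e^(−0.6931) = 248 × 0.5000 ≈ 124 ng/mL

124 ng/mL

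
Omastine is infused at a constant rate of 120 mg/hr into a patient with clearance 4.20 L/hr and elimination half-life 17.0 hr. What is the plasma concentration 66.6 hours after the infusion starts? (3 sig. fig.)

Css = rate / CL = 120 / 4.20 = 28.57 µg/mL
k = ln 2 / 17.0 = 0.04077 hr⁻¹
C(t) = Css (1 − e^(−kt)) = 28.57 × (1 − e^(−2.716)) = 28.57 × 0.9338 ≈ 26.7 µg/mL

26.7 µg/mL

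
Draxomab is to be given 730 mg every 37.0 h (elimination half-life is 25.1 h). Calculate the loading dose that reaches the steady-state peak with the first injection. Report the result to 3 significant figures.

1140 mg

k = ln 2 / 25.1 = 0.02762 h⁻¹
Accumulation ratio R = 1 / (1 − e^(−kτ)) = 1 / (1 − e^(−0.02762×37.0)) = 1 / (1 − 0.3600) = 1.562
Loading dose = maintenance dose × R = 730 × 1.562 ≈ 1140 mg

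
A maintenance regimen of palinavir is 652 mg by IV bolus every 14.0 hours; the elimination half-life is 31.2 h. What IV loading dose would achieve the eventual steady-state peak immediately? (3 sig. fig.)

k = ln 2 / 31.2 = 0.02222 h⁻¹
Accumulation ratio R = 1 / (1 − e^(−kτ)) = 1 / (1 − e^(−0.02222×14.0)) = 1 / (1 − 0.7327) = 3.741
Loading dose = maintenance dose × R = 652 × 3.741 ≈ 2440 mg

2440 mg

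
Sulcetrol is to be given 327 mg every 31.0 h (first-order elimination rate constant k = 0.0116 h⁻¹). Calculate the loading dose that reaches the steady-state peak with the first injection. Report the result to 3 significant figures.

1080 mg

Accumulation ratio R = 1 / (1 − e^(−kτ)) = 1 / (1 − e^(−0.01160×31.0)) = 1 / (1 − 0.6980) = 3.311
Loading dose = maintenance dose × R = 327 × 3.311 ≈ 1080 mg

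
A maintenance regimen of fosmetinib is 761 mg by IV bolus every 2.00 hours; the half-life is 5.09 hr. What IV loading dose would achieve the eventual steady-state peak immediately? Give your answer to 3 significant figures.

k = ln 2 / 5.09 = 0.1362 hr⁻¹
Accumulation ratio R = 1 / (1 − e^(−kτ)) = 1 / (1 − e^(−0.1362×2.00)) = 1 / (1 − 0.7616) = 4.194
Loading dose = maintenance dose × R = 761 × 4.194 ≈ 3190 mg

3190 mg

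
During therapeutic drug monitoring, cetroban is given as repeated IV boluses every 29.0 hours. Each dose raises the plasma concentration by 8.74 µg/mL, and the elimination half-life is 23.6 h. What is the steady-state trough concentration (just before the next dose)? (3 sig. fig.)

k = ln 2 / 23.6 = 0.02937 h⁻¹
Fraction remaining after one interval: e^(−kτ) = e^(−0.02937 × 29.0) = 0.4267
R = 1 / (1 − 0.4267) = 1.744
Css,max = 8.74 × 1.744 = 15.24 µg/mL
Css,min = Css,max × e^(−kτ) = 15.24 × 0.4267 ≈ 6.50 µg/mL

6.50 µg/mL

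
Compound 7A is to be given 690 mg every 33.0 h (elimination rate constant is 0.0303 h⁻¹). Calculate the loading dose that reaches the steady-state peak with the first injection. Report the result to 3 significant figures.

1090 mg

Accumulation ratio R = 1 / (1 − e^(−kτ)) = 1 / (1 − e^(−0.03030×33.0)) = 1 / (1 − 0.3679) = 1.582
Loading dose = maintenance dose × R = 690 × 1.582 ≈ 1090 mg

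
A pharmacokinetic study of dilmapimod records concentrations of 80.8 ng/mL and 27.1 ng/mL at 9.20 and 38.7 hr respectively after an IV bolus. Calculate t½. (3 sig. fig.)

18.7 hours

k = ln(C₁/C₂) / (t₂ − t₁) = ln(80.8/27.1) / (38.7 − 9.20)
  = 1.092 / 29.50 = 0.03703 hr⁻¹
t½ = ln 2 / k = ln 2 / 0.03703 ≈ 18.7 hours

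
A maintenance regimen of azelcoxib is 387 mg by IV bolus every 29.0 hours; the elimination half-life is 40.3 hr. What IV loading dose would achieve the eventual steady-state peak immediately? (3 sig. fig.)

985 mg

k = ln 2 / 40.3 = 0.01720 hr⁻¹
Accumulation ratio R = 1 / (1 − e^(−kτ)) = 1 / (1 − e^(−0.01720×29.0)) = 1 / (1 − 0.6073) = 2.546
Loading dose = maintenance dose × R = 387 × 2.546 ≈ 985 mg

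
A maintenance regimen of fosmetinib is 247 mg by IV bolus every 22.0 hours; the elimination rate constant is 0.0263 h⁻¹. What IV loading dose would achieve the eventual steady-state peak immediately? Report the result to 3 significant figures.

562 mg

Accumulation ratio R = 1 / (1 − e^(−kτ)) = 1 / (1 − e^(−0.02630×22.0)) = 1 / (1 − 0.5607) = 2.276
Loading dose = maintenance dose × R = 247 × 2.276 ≈ 562 mg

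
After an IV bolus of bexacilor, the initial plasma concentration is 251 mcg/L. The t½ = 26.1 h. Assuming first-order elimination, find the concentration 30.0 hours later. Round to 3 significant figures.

113 mcg/L

k = ln 2 / 26.1 = 0.02656 h⁻¹
C(t) = C₀ e^(−kt) = 251 × e^(−0.02656 × 30.0) = 251 × e^(−0.7967) = 251 × 0.4508 ≈ 113 mcg/L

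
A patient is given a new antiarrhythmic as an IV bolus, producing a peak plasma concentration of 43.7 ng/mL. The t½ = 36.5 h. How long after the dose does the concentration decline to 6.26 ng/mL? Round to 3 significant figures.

102 hours

k = ln 2 / 36.5 = 0.01899 h⁻¹
C(t) = C₀ e^(−kt)  ⇒  t = ln(C₀/C) / k
t = ln(43.7/6.26) / 0.01899 = 1.943 / 0.01899 ≈ 102 hours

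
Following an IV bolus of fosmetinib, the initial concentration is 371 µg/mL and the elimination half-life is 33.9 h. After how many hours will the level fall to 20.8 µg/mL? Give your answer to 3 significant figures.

k = ln 2 / 33.9 = 0.02045 h⁻¹
C(t) = C₀ e^(−kt)  ⇒  t = ln(C₀/C) / k
t = ln(371/20.8) / 0.02045 = 2.881 / 0.02045 ≈ 141 hours

141 hours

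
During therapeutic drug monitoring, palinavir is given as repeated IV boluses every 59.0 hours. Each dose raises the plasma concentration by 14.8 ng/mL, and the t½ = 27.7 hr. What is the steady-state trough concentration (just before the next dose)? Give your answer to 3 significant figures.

4.38 ng/mL

k = ln 2 / 27.7 = 0.02502 hr⁻¹
Fraction remaining after one interval: e^(−kτ) = e^(−0.02502 × 59.0) = 0.2285
R = 1 / (1 − 0.2285) = 1.296
Css,max = 14.8 × 1.296 = 19.18 ng/mL
Css,min = Css,max × e^(−kτ) = 19.18 × 0.2285 ≈ 4.38 ng/mL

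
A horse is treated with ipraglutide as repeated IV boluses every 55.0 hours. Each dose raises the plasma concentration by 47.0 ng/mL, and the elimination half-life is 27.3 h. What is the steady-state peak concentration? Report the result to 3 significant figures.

k = ln 2 / 27.3 = 0.02539 h⁻¹
Fraction remaining after one interval: e^(−kτ) = e^(−0.02539 × 55.0) = 0.2475
R = 1 / (1 − 0.2475) = 1.329
Css,max = 47.0 × 1.329 ≈ 62.5 ng/mL

62.5 ng/mL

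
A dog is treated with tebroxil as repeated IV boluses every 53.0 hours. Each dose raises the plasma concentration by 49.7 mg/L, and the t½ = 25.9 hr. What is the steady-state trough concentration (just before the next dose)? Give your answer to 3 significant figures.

15.9 mg/L

k = ln 2 / 25.9 = 0.02676 hr⁻¹
Fraction remaining after one interval: e^(−kτ) = e^(−0.02676 × 53.0) = 0.2421
R = 1 / (1 − 0.2421) = 1.319
Css,max = 49.7 × 1.319 = 65.58 mg/L
Css,min = Css,max × e^(−kτ) = 65.58 × 0.2421 ≈ 15.9 mg/L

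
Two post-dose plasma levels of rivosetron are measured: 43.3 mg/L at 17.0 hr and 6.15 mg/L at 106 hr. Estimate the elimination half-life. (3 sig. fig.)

31.6 hours

k = ln(C₁/C₂) / (t₂ − t₁) = ln(43.3/6.15) / (106 − 17.0)
  = 1.952 / 89.00 = 0.02193 hr⁻¹
t½ = ln 2 / k = ln 2 / 0.02193 ≈ 31.6 hours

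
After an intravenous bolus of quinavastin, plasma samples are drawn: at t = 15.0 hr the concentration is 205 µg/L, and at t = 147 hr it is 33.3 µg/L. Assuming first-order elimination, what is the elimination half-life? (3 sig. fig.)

50.3 hours

k = ln(C₁/C₂) / (t₂ − t₁) = ln(205/33.3) / (147 − 15.0)
  = 1.817 / 132.0 = 0.01377 hr⁻¹
t½ = ln 2 / k = ln 2 / 0.01377 ≈ 50.3 hours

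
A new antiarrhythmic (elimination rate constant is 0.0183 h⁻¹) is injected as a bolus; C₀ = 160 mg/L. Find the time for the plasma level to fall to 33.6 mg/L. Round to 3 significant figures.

85.3 hours

C(t) = C₀ e^(−kt)  ⇒  t = ln(C₀/C) / k
t = ln(160/33.6) / 0.01830 = 1.561 / 0.01830 ≈ 85.3 hours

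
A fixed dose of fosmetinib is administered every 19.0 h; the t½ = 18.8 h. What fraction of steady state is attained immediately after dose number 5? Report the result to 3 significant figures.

k = ln 2 / 18.8 = 0.03687 h⁻¹
f_n = 1 − e^(−nkτ) = 1 − e^(−5 × 0.03687 × 19.0) = 1 − e^(−3.503) = 1 − 0.03012 ≈ 0.970

0.970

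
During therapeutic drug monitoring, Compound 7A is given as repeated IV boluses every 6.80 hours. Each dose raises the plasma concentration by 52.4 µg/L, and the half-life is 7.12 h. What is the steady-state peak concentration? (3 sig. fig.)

k = ln 2 / 7.12 = 0.09735 h⁻¹
Fraction remaining after one interval: e^(−kτ) = e^(−0.09735 × 6.80) = 0.5158
R = 1 / (1 − 0.5158) = 2.065
Css,max = 52.4 × 2.065 ≈ 108 µg/L

108 µg/L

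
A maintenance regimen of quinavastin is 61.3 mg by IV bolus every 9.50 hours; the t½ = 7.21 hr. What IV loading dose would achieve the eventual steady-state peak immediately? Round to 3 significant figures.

102 mg

k = ln 2 / 7.21 = 0.09614 hr⁻¹
Accumulation ratio R = 1 / (1 − e^(−kτ)) = 1 / (1 − e^(−0.09614×9.50)) = 1 / (1 − 0.4012) = 1.670
Loading dose = maintenance dose × R = 61.3 × 1.670 ≈ 102 mg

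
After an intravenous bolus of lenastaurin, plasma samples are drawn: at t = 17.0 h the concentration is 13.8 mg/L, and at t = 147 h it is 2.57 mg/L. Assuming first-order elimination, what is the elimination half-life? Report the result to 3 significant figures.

k = ln(C₁/C₂) / (t₂ − t₁) = ln(13.8/2.57) / (147 − 17.0)
  = 1.681 / 130.0 = 0.01293 h⁻¹
t½ = ln 2 / k = ln 2 / 0.01293 ≈ 53.6 hours

53.6 hours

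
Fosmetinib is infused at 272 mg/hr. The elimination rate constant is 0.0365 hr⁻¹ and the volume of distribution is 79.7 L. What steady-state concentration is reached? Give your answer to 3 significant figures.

93.5 mg/L

CL = k · V = 0.0365 × 79.7 = 2.909 L/hr
Css = rate / CL = 272 / 2.909 ≈ 93.5 mg/L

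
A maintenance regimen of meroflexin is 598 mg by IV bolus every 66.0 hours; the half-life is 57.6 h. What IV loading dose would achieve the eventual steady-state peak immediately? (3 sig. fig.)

k = ln 2 / 57.6 = 0.01203 h⁻¹
Accumulation ratio R = 1 / (1 − e^(−kτ)) = 1 / (1 − e^(−0.01203×66.0)) = 1 / (1 − 0.4519) = 1.825
Loading dose = maintenance dose × R = 598 × 1.825 ≈ 1090 mg

1090 mg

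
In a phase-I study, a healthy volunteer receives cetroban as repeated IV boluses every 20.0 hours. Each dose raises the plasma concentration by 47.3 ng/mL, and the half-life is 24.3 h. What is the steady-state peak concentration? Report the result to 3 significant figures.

k = ln 2 / 24.3 = 0.02852 h⁻¹
Fraction remaining after one interval: e^(−kτ) = e^(−0.02852 × 20.0) = 0.5652
R = 1 / (1 − 0.5652) = 2.300
Css,max = 47.3 × 2.300 ≈ 109 ng/mL

109 ng/mL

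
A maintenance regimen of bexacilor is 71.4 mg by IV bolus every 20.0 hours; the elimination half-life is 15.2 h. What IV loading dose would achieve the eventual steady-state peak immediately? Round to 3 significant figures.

119 mg

k = ln 2 / 15.2 = 0.04560 h⁻¹
Accumulation ratio R = 1 / (1 − e^(−kτ)) = 1 / (1 − e^(−0.04560×20.0)) = 1 / (1 − 0.4017) = 1.671
Loading dose = maintenance dose × R = 71.4 × 1.671 ≈ 119 mg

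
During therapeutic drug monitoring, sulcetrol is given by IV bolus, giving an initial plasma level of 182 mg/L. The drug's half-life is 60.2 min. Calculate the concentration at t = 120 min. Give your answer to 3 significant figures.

45.7 mg/L

k = ln 2 / 60.2 = 0.01151 min⁻¹
120 min is 1.993 half-lives, so C = 182 × (1/2)^1.993 = 182 × 0.2512 ≈ 45.7 mg/L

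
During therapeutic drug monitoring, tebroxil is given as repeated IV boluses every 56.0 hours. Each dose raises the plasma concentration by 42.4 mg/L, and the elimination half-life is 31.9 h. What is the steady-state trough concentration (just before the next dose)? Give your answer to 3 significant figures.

k = ln 2 / 31.9 = 0.02173 h⁻¹
Fraction remaining after one interval: e^(−kτ) = e^(−0.02173 × 56.0) = 0.2962
R = 1 / (1 − 0.2962) = 1.421
Css,max = 42.4 × 1.421 = 60.24 mg/L
Css,min = Css,max × e^(−kτ) = 60.24 × 0.2962 ≈ 17.8 mg/L

17.8 mg/L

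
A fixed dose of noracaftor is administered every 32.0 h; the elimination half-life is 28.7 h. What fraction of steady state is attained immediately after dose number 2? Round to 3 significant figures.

0.787

k = ln 2 / 28.7 = 0.02415 h⁻¹
f_n = 1 − e^(−nkτ) = 1 − e^(−2 × 0.02415 × 32.0) = 1 − e^(−1.546) = 1 − 0.2132 ≈ 0.787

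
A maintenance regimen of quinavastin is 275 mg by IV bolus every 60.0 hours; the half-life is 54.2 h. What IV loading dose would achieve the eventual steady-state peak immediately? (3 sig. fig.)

513 mg

k = ln 2 / 54.2 = 0.01279 h⁻¹
Accumulation ratio R = 1 / (1 − e^(−kτ)) = 1 / (1 − e^(−0.01279×60.0)) = 1 / (1 − 0.4643) = 1.867
Loading dose = maintenance dose × R = 275 × 1.867 ≈ 513 mg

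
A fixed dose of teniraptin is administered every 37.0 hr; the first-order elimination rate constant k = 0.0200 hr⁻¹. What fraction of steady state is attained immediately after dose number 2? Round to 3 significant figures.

0.772

f_n = 1 − e^(−nkτ) = 1 − e^(−2 × 0.02000 × 37.0) = 1 − e^(−1.480) = 1 − 0.2276 ≈ 0.772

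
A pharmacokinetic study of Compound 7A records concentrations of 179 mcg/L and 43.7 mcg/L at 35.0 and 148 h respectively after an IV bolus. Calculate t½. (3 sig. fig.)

k = ln(C₁/C₂) / (t₂ − t₁) = ln(179/43.7) / (148 − 35.0)
  = 1.410 / 113.0 = 0.01248 h⁻¹
t½ = ln 2 / k = ln 2 / 0.01248 ≈ 55.5 hours

55.5 hours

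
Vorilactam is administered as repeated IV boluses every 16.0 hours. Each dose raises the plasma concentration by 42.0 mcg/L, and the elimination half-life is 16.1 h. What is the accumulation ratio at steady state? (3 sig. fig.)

2.01

k = ln 2 / 16.1 = 0.04305 h⁻¹
Fraction remaining after one interval: e^(−kτ) = e^(−0.04305 × 16.0) = 0.5022
R = 1 / (1 − 0.5022) = 1 / 0.4978 ≈ 2.01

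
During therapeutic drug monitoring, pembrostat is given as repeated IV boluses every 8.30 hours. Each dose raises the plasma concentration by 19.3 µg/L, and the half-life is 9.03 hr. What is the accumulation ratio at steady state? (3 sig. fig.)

k = ln 2 / 9.03 = 0.07676 hr⁻¹
Fraction remaining after one interval: e^(−kτ) = e^(−0.07676 × 8.30) = 0.5288
R = 1 / (1 − 0.5288) = 1 / 0.4712 ≈ 2.12

2.12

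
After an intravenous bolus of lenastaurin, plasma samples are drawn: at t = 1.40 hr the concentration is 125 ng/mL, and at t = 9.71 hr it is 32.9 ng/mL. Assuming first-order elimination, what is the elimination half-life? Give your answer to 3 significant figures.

k = ln(C₁/C₂) / (t₂ − t₁) = ln(125/32.9) / (9.71 − 1.40)
  = 1.335 / 8.310 = 0.1606 hr⁻¹
t½ = ln 2 / k = ln 2 / 0.1606 ≈ 4.32 hours

4.32 hours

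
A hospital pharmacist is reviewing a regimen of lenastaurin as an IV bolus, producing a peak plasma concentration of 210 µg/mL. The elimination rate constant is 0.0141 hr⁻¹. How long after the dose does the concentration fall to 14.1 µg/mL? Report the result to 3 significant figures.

C(t) = C₀ e^(−kt)  ⇒  t = ln(C₀/C) / k
t = ln(210/14.1) / 0.01410 = 2.701 / 0.01410 ≈ 192 hours

192 hours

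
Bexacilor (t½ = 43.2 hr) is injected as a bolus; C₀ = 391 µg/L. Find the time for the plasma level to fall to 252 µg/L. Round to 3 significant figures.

27.4 hours

k = ln 2 / 43.2 = 0.01605 hr⁻¹
C(t) = C₀ e^(−kt)  ⇒  t = ln(C₀/C) / k
t = ln(391/252) / 0.01605 = 0.4393 / 0.01605 ≈ 27.4 hours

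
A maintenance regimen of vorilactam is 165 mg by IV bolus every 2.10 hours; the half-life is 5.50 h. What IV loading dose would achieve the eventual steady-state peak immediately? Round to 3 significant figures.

k = ln 2 / 5.50 = 0.1260 h⁻¹
Accumulation ratio R = 1 / (1 − e^(−kτ)) = 1 / (1 − e^(−0.1260×2.10)) = 1 / (1 − 0.7675) = 4.301
Loading dose = maintenance dose × R = 165 × 4.301 ≈ 710 mg

710 mg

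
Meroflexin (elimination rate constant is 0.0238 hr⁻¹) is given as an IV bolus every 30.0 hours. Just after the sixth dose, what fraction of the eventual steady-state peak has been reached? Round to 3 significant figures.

0.986

f_n = 1 − e^(−nkτ) = 1 − e^(−6 × 0.02380 × 30.0) = 1 − e^(−4.284) = 1 − 0.01379 ≈ 0.986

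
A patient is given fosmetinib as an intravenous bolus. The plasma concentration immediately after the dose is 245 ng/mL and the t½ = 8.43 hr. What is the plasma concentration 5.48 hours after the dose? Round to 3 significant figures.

156 ng/mL

k = ln 2 / 8.43 = 0.08222 hr⁻¹
5.48 hr is 0.6501 half-lives, so C = 245 × (1/2)^0.6501 = 245 × 0.6373 ≈ 156 ng/mL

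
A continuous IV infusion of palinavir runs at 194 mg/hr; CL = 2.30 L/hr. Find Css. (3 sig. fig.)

84.3 µg/mL

Css = infusion rate / CL = 194 / 2.30 ≈ 84.3 µg/mL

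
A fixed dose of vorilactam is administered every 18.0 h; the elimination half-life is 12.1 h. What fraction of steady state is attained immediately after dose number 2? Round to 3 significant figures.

0.873

k = ln 2 / 12.1 = 0.05728 h⁻¹
f_n = 1 − e^(−nkτ) = 1 − e^(−2 × 0.05728 × 18.0) = 1 − e^(−2.062) = 1 − 0.1272 ≈ 0.873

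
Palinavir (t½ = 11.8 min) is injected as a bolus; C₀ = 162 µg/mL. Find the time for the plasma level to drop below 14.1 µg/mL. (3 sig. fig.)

k = ln 2 / 11.8 = 0.05874 min⁻¹
C(t) = C₀ e^(−kt)  ⇒  t = ln(C₀/C) / k
t = ln(162/14.1) / 0.05874 = 2.441 / 0.05874 ≈ 41.6 minutes

41.6 minutes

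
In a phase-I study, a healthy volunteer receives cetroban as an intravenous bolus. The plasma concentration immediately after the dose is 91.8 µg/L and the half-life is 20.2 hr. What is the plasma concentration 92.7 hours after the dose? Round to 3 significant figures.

3.81 µg/L

k = ln 2 / 20.2 = 0.03431 hr⁻¹
C(t) = C₀ e^(−kt) = 91.8 × e^(−0.03431 × 92.7) = 91.8 × e^(−3.181) = 91.8 × 0.04155 ≈ 3.81 µg/L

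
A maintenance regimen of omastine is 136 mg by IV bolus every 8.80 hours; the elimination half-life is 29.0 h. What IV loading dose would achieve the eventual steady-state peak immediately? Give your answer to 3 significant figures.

k = ln 2 / 29.0 = 0.02390 h⁻¹
Accumulation ratio R = 1 / (1 − e^(−kτ)) = 1 / (1 − e^(−0.02390×8.80)) = 1 / (1 − 0.8103) = 5.272
Loading dose = maintenance dose × R = 136 × 5.272 ≈ 717 mg

717 mg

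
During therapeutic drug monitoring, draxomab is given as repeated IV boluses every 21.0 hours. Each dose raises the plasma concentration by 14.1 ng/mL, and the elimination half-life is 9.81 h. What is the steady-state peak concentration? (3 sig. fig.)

k = ln 2 / 9.81 = 0.07066 h⁻¹
Fraction remaining after one interval: e^(−kτ) = e^(−0.07066 × 21.0) = 0.2268
R = 1 / (1 − 0.2268) = 1.293
Css,max = 14.1 × 1.293 ≈ 18.2 ng/mL

18.2 ng/mL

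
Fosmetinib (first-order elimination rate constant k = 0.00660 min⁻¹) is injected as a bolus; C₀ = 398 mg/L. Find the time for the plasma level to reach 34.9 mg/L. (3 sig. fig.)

369 minutes

C(t) = C₀ e^(−kt)  ⇒  t = ln(C₀/C) / k
t = ln(398/34.9) / 0.006600 = 2.434 / 0.006600 ≈ 369 minutes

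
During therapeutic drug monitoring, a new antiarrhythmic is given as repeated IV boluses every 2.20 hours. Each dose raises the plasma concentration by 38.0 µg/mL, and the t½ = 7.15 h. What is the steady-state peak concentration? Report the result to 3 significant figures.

198 µg/mL

k = ln 2 / 7.15 = 0.09694 h⁻¹
Fraction remaining after one interval: e^(−kτ) = e^(−0.09694 × 2.20) = 0.8079
R = 1 / (1 − 0.8079) = 5.207
Css,max = 38.0 × 5.207 ≈ 198 µg/mL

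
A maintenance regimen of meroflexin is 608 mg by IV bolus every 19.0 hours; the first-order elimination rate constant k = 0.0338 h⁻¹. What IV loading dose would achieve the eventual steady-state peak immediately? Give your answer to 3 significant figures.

Accumulation ratio R = 1 / (1 − e^(−kτ)) = 1 / (1 − e^(−0.03380×19.0)) = 1 / (1 − 0.5261) = 2.110
Loading dose = maintenance dose × R = 608 × 2.110 ≈ 1280 mg

1280 mg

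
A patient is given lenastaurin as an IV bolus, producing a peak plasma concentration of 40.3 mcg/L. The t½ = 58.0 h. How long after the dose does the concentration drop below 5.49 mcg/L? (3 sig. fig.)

k = ln 2 / 58.0 = 0.01195 h⁻¹
C(t) = C₀ e^(−kt)  ⇒  t = ln(C₀/C) / k
t = ln(40.3/5.49) / 0.01195 = 1.993 / 0.01195 ≈ 167 hours

167 hours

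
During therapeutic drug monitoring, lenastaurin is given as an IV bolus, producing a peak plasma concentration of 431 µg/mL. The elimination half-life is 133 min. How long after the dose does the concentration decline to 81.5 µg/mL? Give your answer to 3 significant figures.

320 minutes

k = ln 2 / 133 = 0.005212 min⁻¹
C(t) = C₀ e^(−kt)  ⇒  t = ln(C₀/C) / k
t = ln(431/81.5) / 0.005212 = 1.666 / 0.005212 ≈ 320 minutes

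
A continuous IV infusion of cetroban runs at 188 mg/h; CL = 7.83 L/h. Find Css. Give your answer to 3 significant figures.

24.0 mg/L

Css = infusion rate / CL = 188 / 7.83 ≈ 24.0 mg/L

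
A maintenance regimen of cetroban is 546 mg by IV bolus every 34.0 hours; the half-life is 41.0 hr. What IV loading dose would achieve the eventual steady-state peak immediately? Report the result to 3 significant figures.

1250 mg

k = ln 2 / 41.0 = 0.01691 hr⁻¹
Accumulation ratio R = 1 / (1 − e^(−kτ)) = 1 / (1 − e^(−0.01691×34.0)) = 1 / (1 − 0.5628) = 2.287
Loading dose = maintenance dose × R = 546 × 2.287 ≈ 1250 mg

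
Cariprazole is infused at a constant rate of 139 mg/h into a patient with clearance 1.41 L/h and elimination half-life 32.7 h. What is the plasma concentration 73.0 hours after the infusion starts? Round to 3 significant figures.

77.6 mg/L

Css = rate / CL = 139 / 1.41 = 98.58 mg/L
k = ln 2 / 32.7 = 0.02120 h⁻¹
C(t) = Css (1 − e^(−kt)) = 98.58 × (1 − e^(−1.547)) = 98.58 × 0.7872 ≈ 77.6 mg/L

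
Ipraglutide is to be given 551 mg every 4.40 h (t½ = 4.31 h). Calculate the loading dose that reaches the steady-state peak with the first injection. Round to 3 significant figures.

k = ln 2 / 4.31 = 0.1608 h⁻¹
Accumulation ratio R = 1 / (1 − e^(−kτ)) = 1 / (1 − e^(−0.1608×4.40)) = 1 / (1 − 0.4928) = 1.972
Loading dose = maintenance dose × R = 551 × 1.972 ≈ 1090 mg

1090 mg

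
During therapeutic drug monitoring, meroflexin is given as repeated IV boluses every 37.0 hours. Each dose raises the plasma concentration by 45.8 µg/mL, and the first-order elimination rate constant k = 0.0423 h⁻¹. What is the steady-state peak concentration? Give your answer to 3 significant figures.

Fraction remaining after one interval: e^(−kτ) = e^(−0.04230 × 37.0) = 0.2091
R = 1 / (1 − 0.2091) = 1.264
Css,max = 45.8 × 1.264 ≈ 57.9 µg/mL

57.9 µg/mL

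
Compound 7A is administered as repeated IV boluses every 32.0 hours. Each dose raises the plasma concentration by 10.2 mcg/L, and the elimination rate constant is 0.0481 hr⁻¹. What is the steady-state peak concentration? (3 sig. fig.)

13.0 mcg/L

Fraction remaining after one interval: e^(−kτ) = e^(−0.04810 × 32.0) = 0.2146
R = 1 / (1 − 0.2146) = 1.273
Css,max = 10.2 × 1.273 ≈ 13.0 mcg/L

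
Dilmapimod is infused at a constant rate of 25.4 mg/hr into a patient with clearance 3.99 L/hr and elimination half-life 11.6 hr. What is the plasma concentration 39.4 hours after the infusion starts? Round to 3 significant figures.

5.76 µg/mL

Css = rate / CL = 25.4 / 3.99 = 6.366 µg/mL
k = ln 2 / 11.6 = 0.05975 hr⁻¹
C(t) = Css (1 − e^(−kt)) = 6.366 × (1 − e^(−2.354)) = 6.366 × 0.9050 ≈ 5.76 µg/mL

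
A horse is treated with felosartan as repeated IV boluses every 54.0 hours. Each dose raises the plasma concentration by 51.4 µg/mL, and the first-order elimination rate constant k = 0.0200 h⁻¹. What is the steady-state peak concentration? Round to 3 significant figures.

77.8 µg/mL

Fraction remaining after one interval: e^(−kτ) = e^(−0.02000 × 54.0) = 0.3396
R = 1 / (1 − 0.3396) = 1.514
Css,max = 51.4 × 1.514 ≈ 77.8 µg/mL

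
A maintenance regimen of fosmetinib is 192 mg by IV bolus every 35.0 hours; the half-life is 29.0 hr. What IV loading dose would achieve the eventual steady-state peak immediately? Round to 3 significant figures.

k = ln 2 / 29.0 = 0.02390 hr⁻¹
Accumulation ratio R = 1 / (1 − e^(−kτ)) = 1 / (1 − e^(−0.02390×35.0)) = 1 / (1 − 0.4332) = 1.764
Loading dose = maintenance dose × R = 192 × 1.764 ≈ 339 mg

339 mg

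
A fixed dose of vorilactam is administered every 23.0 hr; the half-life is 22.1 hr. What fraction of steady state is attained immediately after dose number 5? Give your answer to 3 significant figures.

0.973

k = ln 2 / 22.1 = 0.03136 hr⁻¹
f_n = 1 − e^(−nkτ) = 1 − e^(−5 × 0.03136 × 23.0) = 1 − e^(−3.607) = 1 − 0.02714 ≈ 0.973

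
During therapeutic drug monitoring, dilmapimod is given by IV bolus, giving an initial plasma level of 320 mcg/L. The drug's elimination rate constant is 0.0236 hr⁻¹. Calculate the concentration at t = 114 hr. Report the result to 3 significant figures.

C(t) = C₀ e^(−kt) = 320 × e^(−0.02360 × 114) = 320 × e^(−2.690) = 320 × 0.06785 ≈ 21.7 mcg/L

21.7 mcg/L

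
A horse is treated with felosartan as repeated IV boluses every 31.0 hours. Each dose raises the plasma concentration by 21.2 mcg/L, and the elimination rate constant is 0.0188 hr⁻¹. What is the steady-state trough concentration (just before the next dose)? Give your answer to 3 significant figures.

Fraction remaining after one interval: e^(−kτ) = e^(−0.01880 × 31.0) = 0.5583
R = 1 / (1 − 0.5583) = 2.264
Css,max = 21.2 × 2.264 = 48.00 mcg/L
Css,min = Css,max × e^(−kτ) = 48.00 × 0.5583 ≈ 26.8 mcg/L

26.8 mcg/L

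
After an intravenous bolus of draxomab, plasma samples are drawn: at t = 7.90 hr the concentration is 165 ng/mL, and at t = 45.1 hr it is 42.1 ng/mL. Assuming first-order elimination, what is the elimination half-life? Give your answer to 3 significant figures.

k = ln(C₁/C₂) / (t₂ − t₁) = ln(165/42.1) / (45.1 − 7.90)
  = 1.366 / 37.20 = 0.03672 hr⁻¹
t½ = ln 2 / k = ln 2 / 0.03672 ≈ 18.9 hours

18.9 hours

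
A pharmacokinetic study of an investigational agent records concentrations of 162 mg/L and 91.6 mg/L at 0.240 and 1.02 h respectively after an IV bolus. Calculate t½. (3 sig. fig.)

0.948 hours

k = ln(C₁/C₂) / (t₂ − t₁) = ln(162/91.6) / (1.02 − 0.240)
  = 0.5702 / 0.7800 = 0.7310 h⁻¹
t½ = ln 2 / k = ln 2 / 0.7310 ≈ 0.948 hours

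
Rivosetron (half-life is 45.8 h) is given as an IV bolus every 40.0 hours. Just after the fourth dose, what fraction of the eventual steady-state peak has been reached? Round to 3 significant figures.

0.911

k = ln 2 / 45.8 = 0.01513 h⁻¹
f_n = 1 − e^(−nkτ) = 1 − e^(−4 × 0.01513 × 40.0) = 1 − e^(−2.421) = 1 − 0.08879 ≈ 0.911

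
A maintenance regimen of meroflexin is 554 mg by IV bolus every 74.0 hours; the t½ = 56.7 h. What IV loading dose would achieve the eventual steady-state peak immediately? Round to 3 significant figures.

k = ln 2 / 56.7 = 0.01222 h⁻¹
Accumulation ratio R = 1 / (1 − e^(−kτ)) = 1 / (1 − e^(−0.01222×74.0)) = 1 / (1 − 0.4047) = 1.680
Loading dose = maintenance dose × R = 554 × 1.680 ≈ 931 mg

931 mg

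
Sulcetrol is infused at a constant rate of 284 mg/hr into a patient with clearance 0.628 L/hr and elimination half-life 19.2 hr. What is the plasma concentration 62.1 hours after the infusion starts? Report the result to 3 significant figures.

Css = rate / CL = 284 / 0.628 = 452.2 mg/L
k = ln 2 / 19.2 = 0.03610 hr⁻¹
C(t) = Css (1 − e^(−kt)) = 452.2 × (1 − e^(−2.242)) = 452.2 × 0.8937 ≈ 404 mg/L

404 mg/L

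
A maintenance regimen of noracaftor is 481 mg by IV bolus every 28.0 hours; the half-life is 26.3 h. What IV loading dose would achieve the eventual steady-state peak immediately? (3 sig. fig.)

922 mg

k = ln 2 / 26.3 = 0.02636 h⁻¹
Accumulation ratio R = 1 / (1 − e^(−kτ)) = 1 / (1 − e^(−0.02636×28.0)) = 1 / (1 − 0.4781) = 1.916
Loading dose = maintenance dose × R = 481 × 1.916 ≈ 922 mg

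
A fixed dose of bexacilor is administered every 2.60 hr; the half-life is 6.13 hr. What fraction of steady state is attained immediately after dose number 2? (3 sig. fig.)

0.445

k = ln 2 / 6.13 = 0.1131 hr⁻¹
f_n = 1 − e^(−nkτ) = 1 − e^(−2 × 0.1131 × 2.60) = 1 − e^(−0.5880) = 1 − 0.5554 ≈ 0.445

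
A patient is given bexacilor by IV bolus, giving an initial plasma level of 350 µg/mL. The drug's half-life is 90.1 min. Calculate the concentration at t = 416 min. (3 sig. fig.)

14.3 µg/mL

k = ln 2 / 90.1 = 0.007693 min⁻¹
C(t) = C₀ e^(−kt) = 350 × e^(−0.007693 × 416) = 350 × e^(−3.200) = 350 × 0.04075 ≈ 14.3 µg/mL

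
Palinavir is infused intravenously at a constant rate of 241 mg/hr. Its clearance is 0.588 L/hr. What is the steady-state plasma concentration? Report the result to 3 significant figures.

Css = infusion rate / CL = 241 / 0.588 ≈ 410 µg/mL

410 µg/mL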